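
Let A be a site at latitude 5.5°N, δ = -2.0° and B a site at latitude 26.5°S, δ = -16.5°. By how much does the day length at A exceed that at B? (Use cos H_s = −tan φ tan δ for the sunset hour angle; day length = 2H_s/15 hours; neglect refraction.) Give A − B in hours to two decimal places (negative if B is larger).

-1.16 h

A: H_s = arccos(−tan 5.5° · tan -2.0°) = 89.81°, so 2H_s/15 = 11.9747 h.
B: H_s = arccos(−tan -26.5° · tan -16.5°) = 98.49°, so 2H_s/15 = 13.1320 h.
A − B = 11.9747 − 13.1320 = -1.1573 h.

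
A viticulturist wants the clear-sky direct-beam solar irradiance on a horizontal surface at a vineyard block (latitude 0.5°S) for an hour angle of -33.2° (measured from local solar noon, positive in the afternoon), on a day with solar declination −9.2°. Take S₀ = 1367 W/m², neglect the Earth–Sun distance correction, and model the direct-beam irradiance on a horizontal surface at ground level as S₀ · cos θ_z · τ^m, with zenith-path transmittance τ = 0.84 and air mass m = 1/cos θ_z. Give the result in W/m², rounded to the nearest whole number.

916 W/m²

cos θ_z = sin φ sin δ + cos φ cos δ cos H = (-0.0087)(-0.1599) + (1.0000)(0.9871)(0.8368) = 0.8274.
Air mass m = 1/cos θ_z = 1/0.8274 = 1.209; τ^m = 0.84^1.209 = 0.8099.
Surface direct beam = 1367 × 0.8274 × 0.8099 = 916.04 W/m².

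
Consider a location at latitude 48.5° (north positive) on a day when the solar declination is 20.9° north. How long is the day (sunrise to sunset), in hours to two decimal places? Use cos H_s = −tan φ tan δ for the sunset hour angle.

15.41 hours

The sunset hour angle satisfies cos H_s = −tan φ tan δ = -0.4316, giving H_s = 115.57°.
Day length = 2 H_s / 15° h⁻¹ = 231.14° / 15 = 15.409 h.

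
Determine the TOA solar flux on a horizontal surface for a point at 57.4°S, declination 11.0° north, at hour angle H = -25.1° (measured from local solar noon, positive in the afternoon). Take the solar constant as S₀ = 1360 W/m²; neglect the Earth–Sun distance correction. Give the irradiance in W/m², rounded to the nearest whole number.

cos θ_z = sin φ sin δ + cos φ cos δ cos H = (-0.8425)(0.1908) + (0.5388)(0.9816)(0.9056) = 0.3182.
Top-of-atmosphere irradiance = S₀ cos θ_z = 1360 × 0.3182 = 432.75 W/m².

433 W/m²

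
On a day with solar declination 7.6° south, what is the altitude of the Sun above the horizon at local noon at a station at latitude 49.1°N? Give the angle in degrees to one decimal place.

At local solar noon the hour angle is zero, so the elevation is 90° − |φ − δ| = 90° − |49.1° − (-7.6°)| = 90° − 56.7° = 33.3°.

33.3°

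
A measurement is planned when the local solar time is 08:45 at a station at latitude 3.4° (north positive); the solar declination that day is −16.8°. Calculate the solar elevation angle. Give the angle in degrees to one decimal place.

Hour angle H = 15° × (8.75 − 12) = -48.75°.
With φ = 3.4°, δ = -16.8°, H = -48.75°: sin φ sin δ = -0.0171, cos φ cos δ cos H = 0.6301, so cos θ_z = 0.6130.
θ_z = arccos(0.6130) = 52.19°, so the elevation is 90° − 52.19° = 37.81°.

37.8°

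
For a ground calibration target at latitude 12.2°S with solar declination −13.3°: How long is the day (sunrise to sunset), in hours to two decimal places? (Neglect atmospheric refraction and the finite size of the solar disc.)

12.39 hours

The sunset hour angle satisfies cos H_s = −tan φ tan δ = -0.0511, giving H_s = 92.93°.
Day length = 2 H_s / 15° h⁻¹ = 185.86° / 15 = 12.391 h.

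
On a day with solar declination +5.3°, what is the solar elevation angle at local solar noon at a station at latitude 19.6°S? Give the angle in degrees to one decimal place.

65.1°

At local solar noon the hour angle is zero, so the elevation is 90° − |φ − δ| = 90° − |-19.6° − (5.3°)| = 90° − 24.9° = 65.1°.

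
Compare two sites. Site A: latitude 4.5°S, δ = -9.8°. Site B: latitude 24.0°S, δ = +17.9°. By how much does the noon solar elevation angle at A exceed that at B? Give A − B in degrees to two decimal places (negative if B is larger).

+36.60°

A: 90° − |-4.5 − (-9.8)| = 84.70°.
B: 90° − |-24.0 − (17.9)| = 48.10°.
A − B = 84.70 − 48.10 = 36.60°.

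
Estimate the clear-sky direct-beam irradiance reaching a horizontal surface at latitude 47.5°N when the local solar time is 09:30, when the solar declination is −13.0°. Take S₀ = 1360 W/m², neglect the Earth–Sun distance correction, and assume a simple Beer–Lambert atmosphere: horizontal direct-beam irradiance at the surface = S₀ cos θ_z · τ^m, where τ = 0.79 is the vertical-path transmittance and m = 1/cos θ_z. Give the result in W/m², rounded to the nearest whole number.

250 W/m²

Hour angle H = 15° × (9.5 − 12) = -37.50°.
cos θ_z = sin φ sin δ + cos φ cos δ cos H = (0.7373)(-0.2250) + (0.6756)(0.9744)(0.7934) = 0.3564.
Air mass m = 1/cos θ_z = 1/0.3564 = 2.806; τ^m = 0.79^2.806 = 0.5161.
Surface direct beam = 1360 × 0.3564 × 0.5161 = 250.16 W/m².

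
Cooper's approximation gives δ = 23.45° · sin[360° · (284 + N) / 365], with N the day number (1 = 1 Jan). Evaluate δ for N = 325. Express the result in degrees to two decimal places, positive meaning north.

-20.44°

360 × (284 + 325) / 365 = 600.658°; sin(600.658°) = -0.8717.
δ = 23.45 × -0.8717 = -20.441° ≈ -20.44°.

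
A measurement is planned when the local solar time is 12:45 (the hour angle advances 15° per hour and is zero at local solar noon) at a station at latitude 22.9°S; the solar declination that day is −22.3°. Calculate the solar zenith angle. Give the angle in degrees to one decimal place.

10.4°

Hour angle H = 15° × (12.75 − 12) = 11.25°.
cos θ_z = sin φ sin δ + cos φ cos δ cos H = (-0.3891)(-0.3795) + (0.9212)(0.9252)(0.9808) = 0.9836.
θ_z = arccos(0.9836) = 10.39°.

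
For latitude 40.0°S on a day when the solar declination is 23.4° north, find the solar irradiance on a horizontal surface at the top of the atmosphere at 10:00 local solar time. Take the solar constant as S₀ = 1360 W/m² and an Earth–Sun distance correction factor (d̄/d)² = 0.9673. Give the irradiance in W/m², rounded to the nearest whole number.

465 W/m²

Hour angle H = 15° × (10 − 12) = -30.00°.
cos θ_z = sin φ sin δ + cos φ cos δ cos H = (-0.6428)(0.3971) + (0.7660)(0.9178)(0.8660) = 0.3536.
Top-of-atmosphere irradiance = S₀ (d̄/d)² cos θ_z = 1360 × 0.9673 × 0.3536 = 465.17 W/m².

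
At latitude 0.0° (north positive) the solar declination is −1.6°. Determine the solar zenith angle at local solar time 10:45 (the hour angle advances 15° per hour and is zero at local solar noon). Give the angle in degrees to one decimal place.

Hour angle H = 15° × (10.75 − 12) = -18.75°.
With φ = 0.0°, δ = -1.6°, H = -18.75°: sin φ sin δ = 0.0000, cos φ cos δ cos H = 0.9466, so cos θ_z = 0.9466.
θ_z = arccos(0.9466) = 18.81°.

18.8°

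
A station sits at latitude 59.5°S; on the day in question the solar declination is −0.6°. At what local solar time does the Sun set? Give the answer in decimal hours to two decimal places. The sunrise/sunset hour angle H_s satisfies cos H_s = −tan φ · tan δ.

18.07 h

cos H_s = −tan(-59.5°) · tan(-0.6°) = -0.0178, so H_s = arccos(-0.0178) = 91.02°.
Sunset is at 12 + H_s/15 = 12 + 6.068 = 18.068 h local solar time.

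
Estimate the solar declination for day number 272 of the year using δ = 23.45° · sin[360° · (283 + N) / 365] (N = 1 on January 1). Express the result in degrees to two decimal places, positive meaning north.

-3.02°

360 × (283 + 272) / 365 = 547.397°; sin(547.397°) = -0.1287.
δ = 23.45 × -0.1287 = -3.018° ≈ -3.02°.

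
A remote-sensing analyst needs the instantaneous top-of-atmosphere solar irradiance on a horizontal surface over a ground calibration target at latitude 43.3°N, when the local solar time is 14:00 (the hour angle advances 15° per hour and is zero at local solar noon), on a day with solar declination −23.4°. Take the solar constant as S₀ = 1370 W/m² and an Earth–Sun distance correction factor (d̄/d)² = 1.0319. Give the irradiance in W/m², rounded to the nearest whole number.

433 W/m²

Hour angle H = 15° × (14 − 12) = 30.00°.
With φ = 43.3°, δ = -23.4°, H = 30.00°: sin φ sin δ = -0.2724, cos φ cos δ cos H = 0.5784, so cos θ_z = 0.3060.
Top-of-atmosphere irradiance = S₀ (d̄/d)² cos θ_z = 1370 × 1.0319 × 0.3060 = 432.59 W/m².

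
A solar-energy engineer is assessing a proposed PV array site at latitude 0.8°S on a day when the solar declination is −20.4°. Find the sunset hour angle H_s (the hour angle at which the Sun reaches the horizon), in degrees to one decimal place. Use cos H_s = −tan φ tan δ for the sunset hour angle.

90.3°

cos H_s = −tan(-0.8°) · tan(-20.4°) = -0.0052, so H_s = arccos(-0.0052) = 90.30°.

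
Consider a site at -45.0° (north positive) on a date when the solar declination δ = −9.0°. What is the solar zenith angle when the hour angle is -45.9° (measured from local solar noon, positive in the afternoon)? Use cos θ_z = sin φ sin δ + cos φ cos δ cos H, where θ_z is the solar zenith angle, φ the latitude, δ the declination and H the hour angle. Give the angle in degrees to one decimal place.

53.4°

cos θ_z = sin φ sin δ + cos φ cos δ cos H = (-0.7071)(-0.1564) + (0.7071)(0.9877)(0.6959) = 0.5966.
θ_z = arccos(0.5966) = 53.37°.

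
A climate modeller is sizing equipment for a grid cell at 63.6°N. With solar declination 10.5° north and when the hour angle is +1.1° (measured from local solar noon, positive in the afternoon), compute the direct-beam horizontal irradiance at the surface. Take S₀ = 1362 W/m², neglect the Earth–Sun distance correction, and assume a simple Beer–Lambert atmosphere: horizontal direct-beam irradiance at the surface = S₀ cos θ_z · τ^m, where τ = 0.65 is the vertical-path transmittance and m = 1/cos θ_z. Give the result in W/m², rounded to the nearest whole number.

399 W/m²

cos θ_z = sin(63.6°) sin(10.5°) + cos(63.6°) cos(10.5°) cos(1.10°) = 0.1632 + 0.4371 = 0.6003.
Air mass m = 1/cos θ_z = 1/0.6003 = 1.666; τ^m = 0.65^1.666 = 0.4879.
Surface direct beam = 1362 × 0.6003 × 0.4879 = 398.91 W/m².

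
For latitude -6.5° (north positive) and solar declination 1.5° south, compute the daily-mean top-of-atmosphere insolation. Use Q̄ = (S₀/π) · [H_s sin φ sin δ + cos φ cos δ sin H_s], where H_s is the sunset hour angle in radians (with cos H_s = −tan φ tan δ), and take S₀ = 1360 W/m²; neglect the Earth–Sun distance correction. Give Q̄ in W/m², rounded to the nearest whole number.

432 W/m²

cos H_s = −tan(-6.5°) · tan(-1.5°) = -0.0030, so H_s = arccos(-0.0030) = 90.17°. In radians, H_s = 1.5738.
H_s sin φ sin δ = 1.5738 × -0.1132 × -0.0262 = 0.0047.
cos φ cos δ sin H_s = 0.9936 × 0.9997 × 1.0000 = 0.9933.
Q̄ = (1360/π) × (0.0047 + 0.9933) = 432.90 × 0.9980 = 432.03 W/m².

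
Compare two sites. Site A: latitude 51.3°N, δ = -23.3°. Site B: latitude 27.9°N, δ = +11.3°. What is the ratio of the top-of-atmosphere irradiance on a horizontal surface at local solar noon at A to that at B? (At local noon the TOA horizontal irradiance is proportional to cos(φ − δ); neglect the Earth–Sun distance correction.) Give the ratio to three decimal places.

A: cos θ_z = cos(51.3° − (-23.3°)) = 0.2656.
B: cos θ_z = cos(27.9° − (11.3°)) = 0.9583.
Ratio A/B = 0.2656 / 0.9583 = 0.2772.

0.277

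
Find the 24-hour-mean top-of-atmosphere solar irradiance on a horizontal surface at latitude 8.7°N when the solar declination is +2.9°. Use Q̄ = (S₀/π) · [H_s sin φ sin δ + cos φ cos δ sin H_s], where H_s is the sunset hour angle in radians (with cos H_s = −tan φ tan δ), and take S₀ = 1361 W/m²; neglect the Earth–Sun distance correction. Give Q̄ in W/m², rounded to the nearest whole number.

433 W/m²

cos H_s = −tan(8.7°) · tan(2.9°) = -0.0078, so H_s = arccos(-0.0078) = 90.45°. In radians, H_s = 1.5787.
H_s sin φ sin δ = 1.5787 × 0.1513 × 0.0506 = 0.0121.
cos φ cos δ sin H_s = 0.9885 × 0.9987 × 1.0000 = 0.9872.
Q̄ = (1361/π) × (0.0121 + 0.9872) = 433.22 × 0.9993 = 432.92 W/m².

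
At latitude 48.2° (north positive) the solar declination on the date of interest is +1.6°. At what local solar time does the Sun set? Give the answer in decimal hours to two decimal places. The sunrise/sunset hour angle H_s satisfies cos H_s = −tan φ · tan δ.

18.12 h

The sunset hour angle satisfies cos H_s = −tan φ tan δ = -0.0312, giving H_s = 91.79°.
Sunset is at 12 + H_s/15 = 12 + 6.119 = 18.119 h local solar time.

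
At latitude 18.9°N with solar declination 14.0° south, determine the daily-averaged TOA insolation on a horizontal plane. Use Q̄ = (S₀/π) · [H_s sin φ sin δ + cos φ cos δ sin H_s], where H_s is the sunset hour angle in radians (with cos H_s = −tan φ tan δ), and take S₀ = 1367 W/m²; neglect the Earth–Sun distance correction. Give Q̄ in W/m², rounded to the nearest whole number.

347 W/m²

The sunset hour angle satisfies cos H_s = −tan φ tan δ = 0.0854, giving H_s = 85.10°. In radians, H_s = 1.4853.
H_s sin φ sin δ = 1.4853 × 0.3239 × -0.2419 = -0.1164.
cos φ cos δ sin H_s = 0.9461 × 0.9703 × 0.9963 = 0.9146.
Q̄ = (1367/π) × (-0.1164 + 0.9146) = 435.13 × 0.7982 = 347.32 W/m².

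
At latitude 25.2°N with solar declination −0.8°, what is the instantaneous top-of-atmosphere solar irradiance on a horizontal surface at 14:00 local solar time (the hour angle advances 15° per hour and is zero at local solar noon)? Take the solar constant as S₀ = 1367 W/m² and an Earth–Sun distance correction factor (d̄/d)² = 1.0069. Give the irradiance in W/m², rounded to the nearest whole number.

1070 W/m²

Hour angle H = 15° × (14 − 12) = 30.00°.
cos θ_z = sin(25.2°) sin(-0.8°) + cos(25.2°) cos(-0.8°) cos(30.00°) = -0.0059 + 0.7835 = 0.7776.
Top-of-atmosphere irradiance = S₀ (d̄/d)² cos θ_z = 1367 × 1.0069 × 0.7776 = 1070.31 W/m².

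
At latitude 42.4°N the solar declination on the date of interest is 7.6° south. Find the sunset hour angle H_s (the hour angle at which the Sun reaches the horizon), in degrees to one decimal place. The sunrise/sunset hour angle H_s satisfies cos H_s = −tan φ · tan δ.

The sunset hour angle satisfies cos H_s = −tan φ tan δ = 0.1218, giving H_s = 83.00°.

83.0°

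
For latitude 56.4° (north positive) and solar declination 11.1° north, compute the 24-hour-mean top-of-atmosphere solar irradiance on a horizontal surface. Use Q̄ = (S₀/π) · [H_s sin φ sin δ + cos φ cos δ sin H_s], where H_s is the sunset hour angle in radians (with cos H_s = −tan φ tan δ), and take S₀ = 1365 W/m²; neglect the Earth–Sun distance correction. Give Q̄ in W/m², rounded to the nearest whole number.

356 W/m²

The sunset hour angle satisfies cos H_s = −tan φ tan δ = -0.2953, giving H_s = 107.18°. In radians, H_s = 1.8706.
H_s sin φ sin δ = 1.8706 × 0.8329 × 0.1925 = 0.2999.
cos φ cos δ sin H_s = 0.5534 × 0.9813 × 0.9554 = 0.5188.
Q̄ = (1365/π) × (0.2999 + 0.5188) = 434.49 × 0.8187 = 355.72 W/m².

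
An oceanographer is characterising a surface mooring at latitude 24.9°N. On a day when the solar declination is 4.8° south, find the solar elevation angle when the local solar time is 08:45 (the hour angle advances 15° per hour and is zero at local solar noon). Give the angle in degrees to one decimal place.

Hour angle H = 15° × (8.75 − 12) = -48.75°.
With φ = 24.9°, δ = -4.8°, H = -48.75°: sin φ sin δ = -0.0352, cos φ cos δ cos H = 0.5960, so cos θ_z = 0.5608.
θ_z = arccos(0.5608) = 55.89°, so the elevation is 90° − 55.89° = 34.11°.

34.1°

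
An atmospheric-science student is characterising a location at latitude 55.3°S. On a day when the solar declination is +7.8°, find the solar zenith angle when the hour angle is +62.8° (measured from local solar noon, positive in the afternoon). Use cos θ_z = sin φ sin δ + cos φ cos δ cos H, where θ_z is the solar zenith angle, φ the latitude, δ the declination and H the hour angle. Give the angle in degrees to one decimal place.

81.6°

cos θ_z = sin(-55.3°) sin(7.8°) + cos(-55.3°) cos(7.8°) cos(62.80°) = -0.1116 + 0.2578 = 0.1462.
θ_z = arccos(0.1462) = 81.59°.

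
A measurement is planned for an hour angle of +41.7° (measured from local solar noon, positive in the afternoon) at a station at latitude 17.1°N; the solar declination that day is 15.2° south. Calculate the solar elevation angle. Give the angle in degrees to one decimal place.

37.7°

cos θ_z = sin(17.1°) sin(-15.2°) + cos(17.1°) cos(-15.2°) cos(41.70°) = -0.0771 + 0.6887 = 0.6116.
θ_z = arccos(0.6116) = 52.29°, so the elevation is 90° − 52.29° = 37.71°.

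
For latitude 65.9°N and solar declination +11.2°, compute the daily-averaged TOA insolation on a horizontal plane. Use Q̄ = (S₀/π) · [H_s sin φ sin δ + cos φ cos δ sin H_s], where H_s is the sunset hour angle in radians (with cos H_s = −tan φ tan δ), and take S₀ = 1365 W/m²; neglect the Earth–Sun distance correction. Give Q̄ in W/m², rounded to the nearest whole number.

312 W/m²

The sunset hour angle satisfies cos H_s = −tan φ tan δ = -0.4426, giving H_s = 116.27°. In radians, H_s = 2.0293.
H_s sin φ sin δ = 2.0293 × 0.9128 × 0.1942 = 0.3597.
cos φ cos δ sin H_s = 0.4083 × 0.9810 × 0.8967 = 0.3592.
Q̄ = (1365/π) × (0.3597 + 0.3592) = 434.49 × 0.7189 = 312.35 W/m².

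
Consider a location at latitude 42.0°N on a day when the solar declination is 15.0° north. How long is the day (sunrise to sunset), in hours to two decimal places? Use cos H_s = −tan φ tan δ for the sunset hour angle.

13.86 hours

The sunset hour angle satisfies cos H_s = −tan φ tan δ = -0.2413, giving H_s = 103.96°.
Day length = 2 H_s / 15° h⁻¹ = 207.92° / 15 = 13.861 h.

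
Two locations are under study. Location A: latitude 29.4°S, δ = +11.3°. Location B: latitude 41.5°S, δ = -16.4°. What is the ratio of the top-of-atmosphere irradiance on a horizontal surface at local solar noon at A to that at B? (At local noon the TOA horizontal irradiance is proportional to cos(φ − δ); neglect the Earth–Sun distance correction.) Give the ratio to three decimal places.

A: cos θ_z = cos(-29.4° − (11.3°)) = 0.7581.
B: cos θ_z = cos(-41.5° − (-16.4°)) = 0.9056.
Ratio A/B = 0.7581 / 0.9056 = 0.8371.

0.837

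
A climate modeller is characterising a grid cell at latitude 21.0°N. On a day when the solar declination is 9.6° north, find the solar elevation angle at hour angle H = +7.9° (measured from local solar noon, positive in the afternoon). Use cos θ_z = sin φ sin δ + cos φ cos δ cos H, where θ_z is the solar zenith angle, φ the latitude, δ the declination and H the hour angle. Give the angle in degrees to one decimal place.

76.3°

cos θ_z = sin φ sin δ + cos φ cos δ cos H = (0.3584)(0.1668) + (0.9336)(0.9860)(0.9905) = 0.9716.
θ_z = arccos(0.9716) = 13.69°, so the elevation is 90° − 13.69° = 76.31°.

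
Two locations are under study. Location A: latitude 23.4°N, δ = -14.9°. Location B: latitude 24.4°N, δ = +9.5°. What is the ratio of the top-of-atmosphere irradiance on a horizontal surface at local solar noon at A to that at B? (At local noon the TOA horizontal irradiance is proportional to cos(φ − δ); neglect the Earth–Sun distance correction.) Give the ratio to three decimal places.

0.812

A: cos θ_z = cos(23.4° − (-14.9°)) = 0.7848.
B: cos θ_z = cos(24.4° − (9.5°)) = 0.9664.
Ratio A/B = 0.7848 / 0.9664 = 0.8121.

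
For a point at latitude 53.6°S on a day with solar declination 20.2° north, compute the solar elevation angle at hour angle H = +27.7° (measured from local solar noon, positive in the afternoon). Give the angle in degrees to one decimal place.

cos θ_z = sin(-53.6°) sin(20.2°) + cos(-53.6°) cos(20.2°) cos(27.70°) = -0.2779 + 0.4931 = 0.2152.
θ_z = arccos(0.2152) = 77.57°, so the elevation is 90° − 77.57° = 12.43°.

12.4°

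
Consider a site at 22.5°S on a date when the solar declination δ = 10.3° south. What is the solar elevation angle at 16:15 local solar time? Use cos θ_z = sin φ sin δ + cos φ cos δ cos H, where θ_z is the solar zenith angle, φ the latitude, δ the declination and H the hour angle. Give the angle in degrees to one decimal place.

Hour angle H = 15° × (16.25 − 12) = 63.75°.
With φ = -22.5°, δ = -10.3°, H = 63.75°: sin φ sin δ = 0.0684, cos φ cos δ cos H = 0.4020, so cos θ_z = 0.4704.
θ_z = arccos(0.4704) = 61.94°, so the elevation is 90° − 61.94° = 28.06°.

28.1°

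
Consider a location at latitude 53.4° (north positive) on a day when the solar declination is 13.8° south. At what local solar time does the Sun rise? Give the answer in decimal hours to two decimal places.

The sunset hour angle satisfies cos H_s = −tan φ tan δ = 0.3307, giving H_s = 70.69°.
Sunrise is at 12 − H_s/15 = 12 − 4.713 = 7.287 h local solar time.

7.29 h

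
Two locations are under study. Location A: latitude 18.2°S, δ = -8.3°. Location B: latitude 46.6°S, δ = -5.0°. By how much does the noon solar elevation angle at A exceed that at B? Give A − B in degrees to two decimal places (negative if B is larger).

A: 90° − |-18.2 − (-8.3)| = 80.10°.
B: 90° − |-46.6 − (-5.0)| = 48.40°.
A − B = 80.10 − 48.40 = 31.70°.

+31.70°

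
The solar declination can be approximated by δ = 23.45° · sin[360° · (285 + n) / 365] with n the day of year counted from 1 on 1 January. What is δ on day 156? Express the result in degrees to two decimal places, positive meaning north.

+22.65°

360 × (285 + 156) / 365 = 434.959°; sin(434.959°) = 0.9657.
δ = 23.45 × 0.9657 = 22.646° ≈ +22.65°.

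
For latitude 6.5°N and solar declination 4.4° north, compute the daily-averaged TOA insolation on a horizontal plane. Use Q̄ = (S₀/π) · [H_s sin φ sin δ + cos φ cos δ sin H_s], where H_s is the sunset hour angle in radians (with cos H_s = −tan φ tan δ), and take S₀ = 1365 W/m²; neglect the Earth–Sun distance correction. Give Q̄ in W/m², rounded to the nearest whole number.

436 W/m²

cos H_s = −tan(6.5°) · tan(4.4°) = -0.0088, so H_s = arccos(-0.0088) = 90.50°. In radians, H_s = 1.5795.
H_s sin φ sin δ = 1.5795 × 0.1132 × 0.0767 = 0.0137.
cos φ cos δ sin H_s = 0.9936 × 0.9971 × 1.0000 = 0.9907.
Q̄ = (1365/π) × (0.0137 + 0.9907) = 434.49 × 1.0044 = 436.40 W/m².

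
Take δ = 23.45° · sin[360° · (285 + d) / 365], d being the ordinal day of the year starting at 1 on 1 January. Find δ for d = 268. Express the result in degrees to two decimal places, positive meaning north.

-2.22°

360 × (285 + 268) / 365 = 545.425°; sin(545.425°) = -0.0945.
δ = 23.45 × -0.0945 = -2.216° ≈ -2.22°.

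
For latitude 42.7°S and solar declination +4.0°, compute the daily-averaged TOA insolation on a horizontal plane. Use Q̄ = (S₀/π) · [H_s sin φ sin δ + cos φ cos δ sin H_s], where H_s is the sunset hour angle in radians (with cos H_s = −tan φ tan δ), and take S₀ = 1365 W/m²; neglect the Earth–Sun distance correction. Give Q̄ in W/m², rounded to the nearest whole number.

287 W/m²

cos H_s = −tan(-42.7°) · tan(4.0°) = 0.0645, so H_s = arccos(0.0645) = 86.30°. In radians, H_s = 1.5062.
H_s sin φ sin δ = 1.5062 × -0.6782 × 0.0698 = -0.0713.
cos φ cos δ sin H_s = 0.7349 × 0.9976 × 0.9979 = 0.7316.
Q̄ = (1365/π) × (-0.0713 + 0.7316) = 434.49 × 0.6603 = 286.89 W/m².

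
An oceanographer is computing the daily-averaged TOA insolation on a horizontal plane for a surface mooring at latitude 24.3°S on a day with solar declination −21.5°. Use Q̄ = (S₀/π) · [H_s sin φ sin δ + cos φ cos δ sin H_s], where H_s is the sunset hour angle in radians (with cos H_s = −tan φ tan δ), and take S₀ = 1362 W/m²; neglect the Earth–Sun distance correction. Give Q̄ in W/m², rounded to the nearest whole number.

−tan φ tan δ = −(-0.4515)(-0.3939) = -0.1778; H_s = arccos(-0.1778) = 100.24°. In radians, H_s = 1.7495.
H_s sin φ sin δ = 1.7495 × -0.4115 × -0.3665 = 0.2639.
cos φ cos δ sin H_s = 0.9114 × 0.9304 × 0.9841 = 0.8345.
Q̄ = (1362/π) × (0.2639 + 0.8345) = 433.54 × 1.0984 = 476.20 W/m².

476 W/m²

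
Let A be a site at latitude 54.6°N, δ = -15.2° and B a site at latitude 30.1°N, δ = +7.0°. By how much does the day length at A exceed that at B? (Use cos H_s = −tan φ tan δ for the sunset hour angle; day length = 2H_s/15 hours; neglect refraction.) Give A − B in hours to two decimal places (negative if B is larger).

A: H_s = arccos(−tan 54.6° · tan -15.2°) = 67.52°, so 2H_s/15 = 9.0027 h.
B: H_s = arccos(−tan 30.1° · tan 7.0°) = 94.08°, so 2H_s/15 = 12.5440 h.
A − B = 9.0027 − 12.5440 = -3.5413 h.

-3.54 h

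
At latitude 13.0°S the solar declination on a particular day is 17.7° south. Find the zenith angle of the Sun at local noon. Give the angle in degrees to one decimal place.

4.7°

At local solar noon the hour angle is zero, so the zenith angle is |φ − δ| = |-13.0° − (-17.7°)| = 4.7°.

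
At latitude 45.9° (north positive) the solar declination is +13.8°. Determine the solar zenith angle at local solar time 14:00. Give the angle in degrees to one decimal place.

40.8°

Hour angle H = 15° × (14 − 12) = 30.00°.
cos θ_z = sin(45.9°) sin(13.8°) + cos(45.9°) cos(13.8°) cos(30.00°) = 0.1713 + 0.5853 = 0.7566.
θ_z = arccos(0.7566) = 40.83°.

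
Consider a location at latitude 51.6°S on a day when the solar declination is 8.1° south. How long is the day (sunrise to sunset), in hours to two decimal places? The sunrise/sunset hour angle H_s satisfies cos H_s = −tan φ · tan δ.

The sunset hour angle satisfies cos H_s = −tan φ tan δ = -0.1796, giving H_s = 100.35°.
Day length = 2 H_s / 15° h⁻¹ = 200.70° / 15 = 13.380 h.

13.38 hours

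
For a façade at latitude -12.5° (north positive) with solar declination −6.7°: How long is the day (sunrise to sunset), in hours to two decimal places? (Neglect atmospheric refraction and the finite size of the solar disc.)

The sunset hour angle satisfies cos H_s = −tan φ tan δ = -0.0260, giving H_s = 91.49°.
Day length = 2 H_s / 15° h⁻¹ = 182.98° / 15 = 12.199 h.

12.20 hours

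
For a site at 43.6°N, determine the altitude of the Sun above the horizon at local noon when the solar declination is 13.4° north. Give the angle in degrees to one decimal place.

59.8°

At local solar noon the hour angle is zero, so the elevation is 90° − |φ − δ| = 90° − |43.6° − (13.4°)| = 90° − 30.2° = 59.8°.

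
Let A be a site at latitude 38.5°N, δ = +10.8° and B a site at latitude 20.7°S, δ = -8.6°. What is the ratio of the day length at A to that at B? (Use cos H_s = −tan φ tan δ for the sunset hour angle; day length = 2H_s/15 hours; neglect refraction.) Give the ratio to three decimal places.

1.058

A: H_s = arccos(−tan 38.5° · tan 10.8°) = 98.73°, so 2H_s/15 = 13.1640 h.
B: H_s = arccos(−tan -20.7° · tan -8.6°) = 93.28°, so 2H_s/15 = 12.4373 h.
Ratio A/B = 13.1640 / 12.4373 = 1.0584.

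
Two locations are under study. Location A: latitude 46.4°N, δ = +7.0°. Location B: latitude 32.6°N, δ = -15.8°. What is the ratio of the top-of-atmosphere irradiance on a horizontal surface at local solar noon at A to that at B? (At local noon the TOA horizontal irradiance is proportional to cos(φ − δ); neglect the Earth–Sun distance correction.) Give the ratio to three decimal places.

1.164

A: cos θ_z = cos(46.4° − (7.0°)) = 0.7727.
B: cos θ_z = cos(32.6° − (-15.8°)) = 0.6639.
Ratio A/B = 0.7727 / 0.6639 = 1.1639.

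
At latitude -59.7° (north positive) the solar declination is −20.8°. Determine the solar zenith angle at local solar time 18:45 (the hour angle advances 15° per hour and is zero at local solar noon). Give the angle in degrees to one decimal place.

77.6°

Hour angle H = 15° × (18.75 − 12) = 101.25°.
cos θ_z = sin(-59.7°) sin(-20.8°) + cos(-59.7°) cos(-20.8°) cos(101.25°) = 0.3066 + -0.0920 = 0.2146.
θ_z = arccos(0.2146) = 77.61°.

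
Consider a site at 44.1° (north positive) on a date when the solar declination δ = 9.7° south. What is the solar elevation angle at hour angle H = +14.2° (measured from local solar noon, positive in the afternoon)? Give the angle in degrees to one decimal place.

34.7°

With φ = 44.1°, δ = -9.7°, H = 14.20°: sin φ sin δ = -0.1173, cos φ cos δ cos H = 0.6862, so cos θ_z = 0.5689.
θ_z = arccos(0.5689) = 55.33°, so the elevation is 90° − 55.33° = 34.67°.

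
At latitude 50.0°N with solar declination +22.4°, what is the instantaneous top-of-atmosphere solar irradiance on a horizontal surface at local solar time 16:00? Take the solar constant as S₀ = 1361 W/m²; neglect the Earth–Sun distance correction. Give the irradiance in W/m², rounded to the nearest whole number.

802 W/m²

Hour angle H = 15° × (16 − 12) = 60.00°.
cos θ_z = sin φ sin δ + cos φ cos δ cos H = (0.7660)(0.3811) + (0.6428)(0.9245)(0.5000) = 0.5891.
Top-of-atmosphere irradiance = S₀ cos θ_z = 1361 × 0.5891 = 801.77 W/m².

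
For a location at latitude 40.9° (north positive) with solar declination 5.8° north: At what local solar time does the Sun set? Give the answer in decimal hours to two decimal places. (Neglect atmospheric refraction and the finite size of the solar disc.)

−tan φ tan δ = −(0.8662)(0.1016) = -0.0880; H_s = arccos(-0.0880) = 95.05°.
Sunset is at 12 + H_s/15 = 12 + 6.337 = 18.337 h local solar time.

18.34 h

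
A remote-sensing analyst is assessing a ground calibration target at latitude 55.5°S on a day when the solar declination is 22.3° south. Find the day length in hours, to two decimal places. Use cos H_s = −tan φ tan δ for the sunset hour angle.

16.88 hours

cos H_s = −tan(-55.5°) · tan(-22.3°) = -0.5967, so H_s = arccos(-0.5967) = 126.63°.
Day length = 2 H_s / 15° h⁻¹ = 253.26° / 15 = 16.884 h.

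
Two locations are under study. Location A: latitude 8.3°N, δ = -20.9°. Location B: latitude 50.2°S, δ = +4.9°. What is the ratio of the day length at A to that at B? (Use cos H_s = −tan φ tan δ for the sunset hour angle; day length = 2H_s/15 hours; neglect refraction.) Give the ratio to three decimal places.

A: H_s = arccos(−tan 8.3° · tan -20.9°) = 86.81°, so 2H_s/15 = 11.5747 h.
B: H_s = arccos(−tan -50.2° · tan 4.9°) = 84.09°, so 2H_s/15 = 11.2120 h.
Ratio A/B = 11.5747 / 11.2120 = 1.0323.

1.032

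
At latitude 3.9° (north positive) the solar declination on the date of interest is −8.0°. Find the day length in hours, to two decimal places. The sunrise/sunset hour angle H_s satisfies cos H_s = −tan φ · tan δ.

11.93 hours

cos H_s = −tan(3.9°) · tan(-8.0°) = 0.0096, so H_s = arccos(0.0096) = 89.45°.
Day length = 2 H_s / 15° h⁻¹ = 178.90° / 15 = 11.927 h.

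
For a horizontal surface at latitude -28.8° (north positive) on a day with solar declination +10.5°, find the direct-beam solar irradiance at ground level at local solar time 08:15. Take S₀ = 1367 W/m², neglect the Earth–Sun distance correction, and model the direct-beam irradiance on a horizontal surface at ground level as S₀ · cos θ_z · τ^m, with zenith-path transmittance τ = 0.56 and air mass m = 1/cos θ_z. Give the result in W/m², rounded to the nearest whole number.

Hour angle H = 15° × (8.25 − 12) = -56.25°.
With φ = -28.8°, δ = 10.5°, H = -56.25°: sin φ sin δ = -0.0878, cos φ cos δ cos H = 0.4787, so cos θ_z = 0.3909.
Air mass m = 1/cos θ_z = 1/0.3909 = 2.558; τ^m = 0.56^2.558 = 0.2269.
Surface direct beam = 1367 × 0.3909 × 0.2269 = 121.25 W/m².

121 W/m²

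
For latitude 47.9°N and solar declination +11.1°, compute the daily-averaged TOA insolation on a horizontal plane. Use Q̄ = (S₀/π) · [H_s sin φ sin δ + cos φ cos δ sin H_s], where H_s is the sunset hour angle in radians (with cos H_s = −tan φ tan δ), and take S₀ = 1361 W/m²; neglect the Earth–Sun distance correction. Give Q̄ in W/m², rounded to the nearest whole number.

389 W/m²

The sunset hour angle satisfies cos H_s = −tan φ tan δ = -0.2171, giving H_s = 102.54°. In radians, H_s = 1.7897.
H_s sin φ sin δ = 1.7897 × 0.7420 × 0.1925 = 0.2556.
cos φ cos δ sin H_s = 0.6704 × 0.9813 × 0.9761 = 0.6421.
Q̄ = (1361/π) × (0.2556 + 0.6421) = 433.22 × 0.8977 = 388.90 W/m².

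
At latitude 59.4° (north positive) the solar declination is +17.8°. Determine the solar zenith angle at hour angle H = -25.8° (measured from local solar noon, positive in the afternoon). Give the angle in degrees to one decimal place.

45.6°

With φ = 59.4°, δ = 17.8°, H = -25.80°: sin φ sin δ = 0.2631, cos φ cos δ cos H = 0.4364, so cos θ_z = 0.6995.
θ_z = arccos(0.6995) = 45.61°.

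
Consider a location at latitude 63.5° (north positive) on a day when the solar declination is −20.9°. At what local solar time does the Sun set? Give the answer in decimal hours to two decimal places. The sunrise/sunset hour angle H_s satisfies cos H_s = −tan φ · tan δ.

14.67 h

cos H_s = −tan(63.5°) · tan(-20.9°) = 0.7659, so H_s = arccos(0.7659) = 40.01°.
Sunset is at 12 + H_s/15 = 12 + 2.667 = 14.667 h local solar time.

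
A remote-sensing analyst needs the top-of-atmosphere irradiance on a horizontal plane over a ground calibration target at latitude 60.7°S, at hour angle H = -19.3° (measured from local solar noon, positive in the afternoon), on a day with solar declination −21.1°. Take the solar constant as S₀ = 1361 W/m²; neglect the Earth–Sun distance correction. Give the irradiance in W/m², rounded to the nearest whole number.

cos θ_z = sin(-60.7°) sin(-21.1°) + cos(-60.7°) cos(-21.1°) cos(-19.30°) = 0.3139 + 0.4309 = 0.7448.
Top-of-atmosphere irradiance = S₀ cos θ_z = 1361 × 0.7448 = 1013.67 W/m².

1014 W/m²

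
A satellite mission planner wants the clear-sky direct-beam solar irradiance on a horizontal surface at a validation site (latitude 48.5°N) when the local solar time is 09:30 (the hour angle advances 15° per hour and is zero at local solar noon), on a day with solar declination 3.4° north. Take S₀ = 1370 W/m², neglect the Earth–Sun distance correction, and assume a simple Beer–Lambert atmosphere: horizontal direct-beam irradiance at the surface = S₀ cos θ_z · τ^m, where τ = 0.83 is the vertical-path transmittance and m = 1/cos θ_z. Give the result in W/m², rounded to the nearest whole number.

562 W/m²

Hour angle H = 15° × (9.5 − 12) = -37.50°.
cos θ_z = sin(48.5°) sin(3.4°) + cos(48.5°) cos(3.4°) cos(-37.50°) = 0.0444 + 0.5248 = 0.5692.
Air mass m = 1/cos θ_z = 1/0.5692 = 1.757; τ^m = 0.83^1.757 = 0.7208.
Surface direct beam = 1370 × 0.5692 × 0.7208 = 562.08 W/m².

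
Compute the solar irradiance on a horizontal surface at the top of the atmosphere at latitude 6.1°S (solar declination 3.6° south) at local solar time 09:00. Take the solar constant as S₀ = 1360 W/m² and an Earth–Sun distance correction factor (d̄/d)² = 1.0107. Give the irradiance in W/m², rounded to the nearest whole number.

974 W/m²

Hour angle H = 15° × (9 − 12) = -45.00°.
With φ = -6.1°, δ = -3.6°, H = -45.00°: sin φ sin δ = 0.0067, cos φ cos δ cos H = 0.7017, so cos θ_z = 0.7084.
Top-of-atmosphere irradiance = S₀ (d̄/d)² cos θ_z = 1360 × 1.0107 × 0.7084 = 973.73 W/m².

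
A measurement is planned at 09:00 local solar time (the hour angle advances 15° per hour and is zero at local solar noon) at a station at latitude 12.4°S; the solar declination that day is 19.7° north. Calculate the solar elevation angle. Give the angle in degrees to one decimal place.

Hour angle H = 15° × (9 − 12) = -45.00°.
cos θ_z = sin φ sin δ + cos φ cos δ cos H = (-0.2147)(0.3371) + (0.9767)(0.9415)(0.7071) = 0.5778.
θ_z = arccos(0.5778) = 54.70°, so the elevation is 90° − 54.70° = 35.30°.

35.3°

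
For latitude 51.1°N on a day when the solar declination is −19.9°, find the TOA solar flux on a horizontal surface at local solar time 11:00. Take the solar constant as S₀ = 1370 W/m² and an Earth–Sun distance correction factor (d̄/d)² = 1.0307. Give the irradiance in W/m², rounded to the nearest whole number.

431 W/m²

Hour angle H = 15° × (11 − 12) = -15.00°.
cos θ_z = sin(51.1°) sin(-19.9°) + cos(51.1°) cos(-19.9°) cos(-15.00°) = -0.2649 + 0.5703 = 0.3054.
Top-of-atmosphere irradiance = S₀ (d̄/d)² cos θ_z = 1370 × 1.0307 × 0.3054 = 431.24 W/m².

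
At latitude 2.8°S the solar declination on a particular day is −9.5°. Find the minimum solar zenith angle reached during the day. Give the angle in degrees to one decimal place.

At local solar noon the hour angle is zero, so the zenith angle is |φ − δ| = |-2.8° − (-9.5°)| = 6.7°.

6.7°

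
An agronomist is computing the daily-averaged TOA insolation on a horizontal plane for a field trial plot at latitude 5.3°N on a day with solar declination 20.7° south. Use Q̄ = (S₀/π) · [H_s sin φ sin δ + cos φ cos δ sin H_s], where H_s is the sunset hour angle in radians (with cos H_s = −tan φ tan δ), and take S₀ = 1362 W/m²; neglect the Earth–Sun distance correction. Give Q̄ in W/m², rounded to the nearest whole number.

−tan φ tan δ = −(0.0928)(-0.3779) = 0.0351; H_s = arccos(0.0351) = 87.99°. In radians, H_s = 1.5357.
H_s sin φ sin δ = 1.5357 × 0.0924 × -0.3535 = -0.0502.
cos φ cos δ sin H_s = 0.9957 × 0.9354 × 0.9994 = 0.9308.
Q̄ = (1362/π) × (-0.0502 + 0.9308) = 433.54 × 0.8806 = 381.78 W/m².

382 W/m²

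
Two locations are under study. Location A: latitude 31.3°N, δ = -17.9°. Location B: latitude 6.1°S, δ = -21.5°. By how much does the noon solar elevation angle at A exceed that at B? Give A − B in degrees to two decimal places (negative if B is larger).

A: 90° − |31.3 − (-17.9)| = 40.80°.
B: 90° − |-6.1 − (-21.5)| = 74.60°.
A − B = 40.80 − 74.60 = -33.80°.

-33.80°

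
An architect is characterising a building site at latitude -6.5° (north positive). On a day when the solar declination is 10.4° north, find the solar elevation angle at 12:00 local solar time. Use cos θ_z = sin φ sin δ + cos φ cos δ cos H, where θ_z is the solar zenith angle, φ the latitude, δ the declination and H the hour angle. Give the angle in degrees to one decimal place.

Hour angle H = 15° × (12 − 12) = 0.00°.
cos θ_z = sin(-6.5°) sin(10.4°) + cos(-6.5°) cos(10.4°) cos(0.00°) = -0.0204 + 0.9772 = 0.9568.
θ_z = arccos(0.9568) = 16.90°, so the elevation is 90° − 16.90° = 73.10°.

73.1°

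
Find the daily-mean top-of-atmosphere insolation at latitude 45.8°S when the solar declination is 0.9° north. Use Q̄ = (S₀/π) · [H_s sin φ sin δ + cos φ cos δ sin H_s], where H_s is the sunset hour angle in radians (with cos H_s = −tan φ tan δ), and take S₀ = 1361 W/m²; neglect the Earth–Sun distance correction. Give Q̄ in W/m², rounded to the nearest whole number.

−tan φ tan δ = −(-1.0283)(0.0157) = 0.0161; H_s = arccos(0.0161) = 89.08°. In radians, H_s = 1.5547.
H_s sin φ sin δ = 1.5547 × -0.7169 × 0.0157 = -0.0175.
cos φ cos δ sin H_s = 0.6972 × 0.9999 × 0.9999 = 0.6971.
Q̄ = (1361/π) × (-0.0175 + 0.6971) = 433.22 × 0.6796 = 294.42 W/m².

294 W/m²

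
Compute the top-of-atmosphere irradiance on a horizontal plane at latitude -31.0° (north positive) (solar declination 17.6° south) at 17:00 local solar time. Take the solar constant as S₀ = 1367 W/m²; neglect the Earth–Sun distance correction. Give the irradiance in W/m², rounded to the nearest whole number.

502 W/m²

Hour angle H = 15° × (17 − 12) = 75.00°.
With φ = -31.0°, δ = -17.6°, H = 75.00°: sin φ sin δ = 0.1557, cos φ cos δ cos H = 0.2115, so cos θ_z = 0.3672.
Top-of-atmosphere irradiance = S₀ cos θ_z = 1367 × 0.3672 = 501.96 W/m².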